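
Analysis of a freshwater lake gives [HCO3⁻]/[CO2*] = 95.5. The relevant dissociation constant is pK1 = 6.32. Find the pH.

From K1 = [H⁺][HCO3⁻]/[CO2*]:  pH = pK1 + log₁₀([HCO3⁻]/[CO2*])
log₁₀(95.5) = +1.980
pH = 6.32 + (+1.980) = 8.30

pH = 8.30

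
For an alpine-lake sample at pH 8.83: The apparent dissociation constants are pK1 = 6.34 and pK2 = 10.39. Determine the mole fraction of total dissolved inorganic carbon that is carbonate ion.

α₂ = 0.0267

α₂ = 1 / (1 + [H⁺]/K2 + [H⁺]²/(K1K2)) = 1 / (1 + 10^+1.56 + 10^-0.93)
   = 1 / (1 + 36.308 + 0.11749) = 1/37.425 = 0.02672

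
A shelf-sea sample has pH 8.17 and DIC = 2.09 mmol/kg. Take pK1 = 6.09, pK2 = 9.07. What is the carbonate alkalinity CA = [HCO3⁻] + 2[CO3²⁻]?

CA = 2.31 mmol/kg

CA = [HCO3⁻] + 2[CO3²⁻] = (α₁ + 2α₂)·DIC
At pH 8.17: [H⁺]/K1 = 10^-2.08 = 0.0083176, K2/[H⁺] = 10^-0.90 = 0.12589
α₁ = 1/(1 + 0.0083176 + 0.12589) = 1/1.1342 = 0.8817; α₂ = α₁·K2/[H⁺] = 0.1110
α₁ + 2α₂ = 1.1037
CA = 1.1037 × 2.09 = 2.31 mmol/kg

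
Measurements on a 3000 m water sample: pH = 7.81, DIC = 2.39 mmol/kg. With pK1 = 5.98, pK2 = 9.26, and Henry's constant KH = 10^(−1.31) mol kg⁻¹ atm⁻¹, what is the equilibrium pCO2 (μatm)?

α₀ = 1 / (1 + K1/[H⁺] + K1K2/[H⁺]²) = 1 / (1 + 10^+1.83 + 10^+0.38)
   = 1 / (1 + 67.608 + 2.3988) = 1/71.007 = 0.01408
[CO2*] = α₀ × DIC = 0.01408 × 2.39 = 0.03366 mmol/kg
pCO2 = [CO2*]/KH = 3.366×10^-5 / 4.898×10^-2 = 687 μatm

pCO2 = 687 μatm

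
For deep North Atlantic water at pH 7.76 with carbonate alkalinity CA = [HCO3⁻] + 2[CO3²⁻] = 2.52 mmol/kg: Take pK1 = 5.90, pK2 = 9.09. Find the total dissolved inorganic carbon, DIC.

DIC = 2.44 mmol/kg

CA = [HCO3⁻] + 2[CO3²⁻] = (α₁ + 2α₂)·DIC
At pH 7.76: [H⁺]/K1 = 10^-1.86 = 0.013804, K2/[H⁺] = 10^-1.33 = 0.046774
α₁ = 1/(1 + 0.013804 + 0.046774) = 1/1.0606 = 0.9429; α₂ = α₁·K2/[H⁺] = 0.04410
α₁ + 2α₂ = 1.0311
DIC = CA / (α₁ + 2α₂) = 2.52 / 1.0311 = 2.44 mmol/kg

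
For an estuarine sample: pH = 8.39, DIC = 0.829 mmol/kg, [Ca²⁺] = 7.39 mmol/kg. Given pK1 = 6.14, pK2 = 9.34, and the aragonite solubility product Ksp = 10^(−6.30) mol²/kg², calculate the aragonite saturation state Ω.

Ω = 1.23

α₂ = 1 / (1 + [H⁺]/K2 + [H⁺]²/(K1K2)) = 1 / (1 + 10^+0.95 + 10^-1.30)
   = 1 / (1 + 8.9125 + 0.050119) = 1/9.9626 = 0.1004
[CO3²⁻] = α₂ × DIC = 0.1004 × 0.829 = 0.08321 mmol/kg
Ksp = 10^(−6.30) = 5.012×10^-7
Ω = [Ca²⁺][CO3²⁻]/Ksp = (7.39×10^-3)(8.321×10^-5) / 5.012×10^-7 = 1.23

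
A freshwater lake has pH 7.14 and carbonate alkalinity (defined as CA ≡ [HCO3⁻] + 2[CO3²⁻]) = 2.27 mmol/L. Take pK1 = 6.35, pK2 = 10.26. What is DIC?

DIC = 2.64 mmol/L

CA = [HCO3⁻] + 2[CO3²⁻] = (α₁ + 2α₂)·DIC
At pH 7.14: [H⁺]/K1 = 10^-0.79 = 0.16218, K2/[H⁺] = 10^-3.12 = 0.00075858
α₁ = 1/(1 + 0.16218 + 0.00075858) = 1/1.1629 = 0.8599; α₂ = α₁·K2/[H⁺] = 0.0006523
α₁ + 2α₂ = 0.8612
DIC = CA / (α₁ + 2α₂) = 2.27 / 0.8612 = 2.64 mmol/L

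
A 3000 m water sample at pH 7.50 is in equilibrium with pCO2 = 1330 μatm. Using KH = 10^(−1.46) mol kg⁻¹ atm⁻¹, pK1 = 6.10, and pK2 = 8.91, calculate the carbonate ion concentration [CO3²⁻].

[CO3²⁻] = 0.0451 mmol/kg

[CO2*] = KH · pCO2 = 10^(−1.46) × 1330×10^-6 = 4.612×10^-5 mol/kg
α₀ = 1/(1 + K1/[H⁺] + K1K2/[H⁺]²) = 1/(1 + 10^+1.40 + 10^-0.01) = 0.03691
DIC = [CO2*]/α₀ = 4.612×10^-5 / 0.03691 = 1.250 mmol/kg
[CO3²⁻] = α₂·DIC; α₂ = 0.03607, so [CO3²⁻] = 0.03607 × 1.250 = 0.0451 mmol/kg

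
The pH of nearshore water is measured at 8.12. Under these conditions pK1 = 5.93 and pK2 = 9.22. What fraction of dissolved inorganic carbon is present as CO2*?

α₀ = 0.00595

α₀ = 1 / (1 + K1/[H⁺] + K1K2/[H⁺]²) = 1 / (1 + 10^+2.19 + 10^+1.09)
   = 1 / (1 + 154.88 + 12.303) = 1/168.18 = 0.005946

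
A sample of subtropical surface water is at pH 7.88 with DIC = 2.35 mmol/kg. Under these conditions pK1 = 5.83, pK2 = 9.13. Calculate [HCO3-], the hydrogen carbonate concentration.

α₁ = 1 / (1 + [H⁺]/K1 + K2/[H⁺]) = 1 / (1 + 10^-2.05 + 10^-1.25)
   = 1 / (1 + 0.0089125 + 0.056234) = 1/1.0651 = 0.9388
[HCO3⁻] = α₁ × DIC = 0.9388 × 2.35 = 2.21 mmol/kg

[HCO3⁻] = 2.21 mmol/kg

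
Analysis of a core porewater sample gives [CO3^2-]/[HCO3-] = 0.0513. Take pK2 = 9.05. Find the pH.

pH = 7.76

From K2 = [H⁺][CO3^2-]/[HCO3-]:  pH = pK2 + log₁₀([CO3^2-]/[HCO3-])
log₁₀(0.0513) = -1.290
pH = 9.05 + (-1.290) = 7.76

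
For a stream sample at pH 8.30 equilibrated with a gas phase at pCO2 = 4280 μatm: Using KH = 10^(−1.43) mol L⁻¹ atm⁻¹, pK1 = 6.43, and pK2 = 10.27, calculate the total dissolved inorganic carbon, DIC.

DIC = 12.1 mmol/L

[CO2*] = KH · pCO2 = 10^(−1.43) × 4280×10^-6 = 1.590×10^-4 mol/L
α₀ = 1/(1 + K1/[H⁺] + K1K2/[H⁺]²) = 1/(1 + 10^+1.87 + 10^-0.10) = 0.01317
DIC = [CO2*]/α₀ = 1.590×10^-4 / 0.01317 = 12.1 mmol/L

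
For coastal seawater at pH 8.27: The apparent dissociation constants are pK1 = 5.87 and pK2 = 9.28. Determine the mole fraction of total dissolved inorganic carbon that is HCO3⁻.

α₁ = 0.908

α₁ = 1 / (1 + [H⁺]/K1 + K2/[H⁺]) = 1 / (1 + 10^-2.40 + 10^-1.01)
   = 1 / (1 + 0.0039811 + 0.097724) = 1/1.1017 = 0.9077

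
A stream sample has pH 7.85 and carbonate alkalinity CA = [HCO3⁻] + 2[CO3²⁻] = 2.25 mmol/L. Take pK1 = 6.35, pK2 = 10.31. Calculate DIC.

DIC = 2.31 mmol/L

CA = [HCO3⁻] + 2[CO3²⁻] = (α₁ + 2α₂)·DIC
At pH 7.85: [H⁺]/K1 = 10^-1.50 = 0.031623, K2/[H⁺] = 10^-2.46 = 0.0034674
α₁ = 1/(1 + 0.031623 + 0.0034674) = 1/1.0351 = 0.9661; α₂ = α₁·K2/[H⁺] = 0.003350
α₁ + 2α₂ = 0.9728
DIC = CA / (α₁ + 2α₂) = 2.25 / 0.9728 = 2.31 mmol/L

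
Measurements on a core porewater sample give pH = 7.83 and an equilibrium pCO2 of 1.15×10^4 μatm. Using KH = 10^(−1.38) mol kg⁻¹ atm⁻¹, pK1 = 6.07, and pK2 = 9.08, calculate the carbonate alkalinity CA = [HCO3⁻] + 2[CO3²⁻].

CA = 30.7 mmol/kg

[CO2*] = KH · pCO2 = 10^(−1.38) × 1.15×10^4×10^-6 = 4.794×10^-4 mol/kg
α₀ = 1/(1 + K1/[H⁺] + K1K2/[H⁺]²) = 1/(1 + 10^+1.76 + 10^+0.51) = 0.01619
DIC = [CO2*]/α₀ = 4.794×10^-4 / 0.01619 = 29.62 mmol/kg
CA = (α₁ + 2α₂)·DIC = (0.9314 + 2×0.05238) × 29.62 = 30.7 mmol/kg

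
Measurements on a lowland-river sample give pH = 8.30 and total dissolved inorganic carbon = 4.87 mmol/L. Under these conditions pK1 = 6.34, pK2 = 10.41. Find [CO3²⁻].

[CO3²⁻] = 0.0371 mmol/L

α₂ = 1 / (1 + [H⁺]/K2 + [H⁺]²/(K1K2)) = 1 / (1 + 10^+2.11 + 10^+0.15)
   = 1 / (1 + 128.82 + 1.4125) = 1/131.24 = 0.007620
[CO3²⁻] = α₂ × DIC = 0.007620 × 4.87 = 0.0371 mmol/L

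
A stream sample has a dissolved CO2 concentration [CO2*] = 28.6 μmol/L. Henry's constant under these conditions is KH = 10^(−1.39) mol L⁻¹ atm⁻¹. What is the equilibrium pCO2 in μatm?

pCO2 = 702 μatm

KH = 10^(−1.39) = 4.074×10^-2 mol L⁻¹ atm⁻¹
pCO2 = [CO2*]/KH = 28.6×10^-6 / 4.074×10^-2 = 7.02×10^-4 atm = 702 μatm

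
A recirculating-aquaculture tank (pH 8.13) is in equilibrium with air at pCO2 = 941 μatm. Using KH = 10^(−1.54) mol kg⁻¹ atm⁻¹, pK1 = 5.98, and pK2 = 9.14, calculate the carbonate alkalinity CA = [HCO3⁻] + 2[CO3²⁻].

[CO2*] = KH · pCO2 = 10^(−1.54) × 941×10^-6 = 2.714×10^-5 mol/kg
α₀ = 1/(1 + K1/[H⁺] + K1K2/[H⁺]²) = 1/(1 + 10^+2.15 + 10^+1.14) = 0.006408
DIC = [CO2*]/α₀ = 2.714×10^-5 / 0.006408 = 4.235 mmol/kg
CA = (α₁ + 2α₂)·DIC = (0.9051 + 2×0.08845) × 4.235 = 4.58 mmol/kg

CA = 4.58 mmol/kg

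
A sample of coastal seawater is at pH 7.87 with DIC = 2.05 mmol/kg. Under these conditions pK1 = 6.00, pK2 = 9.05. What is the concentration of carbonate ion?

α₂ = 1 / (1 + [H⁺]/K2 + [H⁺]²/(K1K2)) = 1 / (1 + 10^+1.18 + 10^-0.69)
   = 1 / (1 + 15.136 + 0.20417) = 1/16.340 = 0.06120
[CO3²⁻] = α₂ × DIC = 0.06120 × 2.05 = 0.125 mmol/kg

[CO3²⁻] = 0.125 mmol/kg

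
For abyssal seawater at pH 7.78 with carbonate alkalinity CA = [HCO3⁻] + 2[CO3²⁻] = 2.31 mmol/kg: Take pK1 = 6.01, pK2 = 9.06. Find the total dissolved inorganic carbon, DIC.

DIC = 2.24 mmol/kg

CA = [HCO3⁻] + 2[CO3²⁻] = (α₁ + 2α₂)·DIC
At pH 7.78: [H⁺]/K1 = 10^-1.77 = 0.016982, K2/[H⁺] = 10^-1.28 = 0.052481
α₁ = 1/(1 + 0.016982 + 0.052481) = 1/1.0695 = 0.9350; α₂ = α₁·K2/[H⁺] = 0.04907
α₁ + 2α₂ = 1.0332
DIC = CA / (α₁ + 2α₂) = 2.31 / 1.0332 = 2.24 mmol/kg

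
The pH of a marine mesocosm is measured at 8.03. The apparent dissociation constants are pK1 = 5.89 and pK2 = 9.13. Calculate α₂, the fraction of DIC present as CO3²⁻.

α₂ = 0.0731

α₂ = 1 / (1 + [H⁺]/K2 + [H⁺]²/(K1K2)) = 1 / (1 + 10^+1.10 + 10^-1.04)
   = 1 / (1 + 12.589 + 0.091201) = 1/13.680 = 0.07310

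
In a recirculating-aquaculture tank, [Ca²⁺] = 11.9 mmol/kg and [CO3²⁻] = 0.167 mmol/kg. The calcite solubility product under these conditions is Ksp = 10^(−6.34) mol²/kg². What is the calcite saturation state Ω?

Ω = 4.35

Ksp = 10^(−6.34) = 4.571×10^-7
Ω = [Ca²⁺][CO3²⁻]/Ksp = (11.9×10^-3)(0.167×10^-3) / 4.571×10^-7 = 4.35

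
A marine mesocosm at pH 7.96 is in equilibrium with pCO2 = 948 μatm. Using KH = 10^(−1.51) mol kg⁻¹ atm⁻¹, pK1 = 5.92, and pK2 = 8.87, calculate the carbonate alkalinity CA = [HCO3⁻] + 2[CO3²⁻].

CA = 4.00 mmol/kg

[CO2*] = KH · pCO2 = 10^(−1.51) × 948×10^-6 = 2.930×10^-5 mol/kg
α₀ = 1/(1 + K1/[H⁺] + K1K2/[H⁺]²) = 1/(1 + 10^+2.04 + 10^+1.13) = 0.008056
DIC = [CO2*]/α₀ = 2.930×10^-5 / 0.008056 = 3.637 mmol/kg
CA = (α₁ + 2α₂)·DIC = (0.8833 + 2×0.1087) × 3.637 = 4.00 mmol/kg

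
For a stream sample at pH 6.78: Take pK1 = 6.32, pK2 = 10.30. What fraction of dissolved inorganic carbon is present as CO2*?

α₀ = 0.257

α₀ = 1 / (1 + K1/[H⁺] + K1K2/[H⁺]²) = 1 / (1 + 10^+0.46 + 10^-3.06)
   = 1 / (1 + 2.8840 + 0.00087096) = 1/3.8849 = 0.2574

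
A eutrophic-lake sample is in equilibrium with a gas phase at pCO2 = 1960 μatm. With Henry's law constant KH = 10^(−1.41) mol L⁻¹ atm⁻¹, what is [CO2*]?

KH = 10^(−1.41) = 3.890×10^-2 mol L⁻¹ atm⁻¹
[CO2*] = KH · pCO2 = 3.890×10^-2 × 1960×10^-6 atm = 7.63×10^-5 mol/L

[CO2*] = 76.3 μmol/L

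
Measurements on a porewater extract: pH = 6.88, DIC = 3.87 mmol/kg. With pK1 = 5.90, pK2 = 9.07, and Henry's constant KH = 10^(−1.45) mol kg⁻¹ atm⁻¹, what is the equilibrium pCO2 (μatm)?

α₀ = 1 / (1 + K1/[H⁺] + K1K2/[H⁺]²) = 1 / (1 + 10^+0.98 + 10^-1.21)
   = 1 / (1 + 9.5499 + 0.061660) = 1/10.612 = 0.09424
[CO2*] = α₀ × DIC = 0.09424 × 3.87 = 0.3647 mmol/kg
pCO2 = [CO2*]/KH = 3.647×10^-4 / 3.548×10^-2 = 1.03×10^4 μatm

pCO2 = 1.03×10^4 μatm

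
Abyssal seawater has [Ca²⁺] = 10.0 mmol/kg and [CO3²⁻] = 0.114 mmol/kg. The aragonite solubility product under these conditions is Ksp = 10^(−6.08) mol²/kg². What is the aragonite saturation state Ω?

Ω = 1.37

Ksp = 10^(−6.08) = 8.318×10^-7
Ω = [Ca²⁺][CO3²⁻]/Ksp = (10.0×10^-3)(0.114×10^-3) / 8.318×10^-7 = 1.37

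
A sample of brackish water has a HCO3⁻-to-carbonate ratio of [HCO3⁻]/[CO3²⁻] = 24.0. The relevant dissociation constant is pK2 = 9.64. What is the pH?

From K2 = [H⁺][CO3²⁻]/[HCO3⁻]:  pH = pK2 − log₁₀([HCO3⁻]/[CO3²⁻])
log₁₀(24.0) = +1.380
pH = 9.64 − (+1.380) = 8.26

pH = 8.26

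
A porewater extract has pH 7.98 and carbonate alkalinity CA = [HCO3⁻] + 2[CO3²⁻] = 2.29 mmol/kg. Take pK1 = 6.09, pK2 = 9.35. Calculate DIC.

CA = [HCO3⁻] + 2[CO3²⁻] = (α₁ + 2α₂)·DIC
At pH 7.98: [H⁺]/K1 = 10^-1.89 = 0.012882, K2/[H⁺] = 10^-1.37 = 0.042658
α₁ = 1/(1 + 0.012882 + 0.042658) = 1/1.0555 = 0.9474; α₂ = α₁·K2/[H⁺] = 0.04041
α₁ + 2α₂ = 1.0282
DIC = CA / (α₁ + 2α₂) = 2.29 / 1.0282 = 2.23 mmol/kg

DIC = 2.23 mmol/kg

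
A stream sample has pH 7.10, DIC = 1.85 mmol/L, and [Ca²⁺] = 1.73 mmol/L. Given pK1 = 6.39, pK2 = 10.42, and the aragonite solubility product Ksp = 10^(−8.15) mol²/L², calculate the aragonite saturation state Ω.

α₂ = 1 / (1 + [H⁺]/K2 + [H⁺]²/(K1K2)) = 1 / (1 + 10^+3.32 + 10^+2.61)
   = 1 / (1 + 2089.3 + 407.38) = 1/2497.7 = 0.0004004
[CO3²⁻] = α₂ × DIC = 0.0004004 × 1.85 = 0.0007407 mmol/L = 0.7407 μmol/L
Ksp = 10^(−8.15) = 7.079×10^-9
Ω = [Ca²⁺][CO3²⁻]/Ksp = (1.73×10^-3)(7.407×10^-7) / 7.079×10^-9 = 0.181

Ω = 0.181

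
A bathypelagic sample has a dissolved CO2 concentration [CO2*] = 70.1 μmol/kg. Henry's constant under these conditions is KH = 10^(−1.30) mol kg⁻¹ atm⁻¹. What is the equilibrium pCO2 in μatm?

pCO2 = 1400 μatm

KH = 10^(−1.30) = 5.012×10^-2 mol kg⁻¹ atm⁻¹
pCO2 = [CO2*]/KH = 70.1×10^-6 / 5.012×10^-2 = 1.40×10^-3 atm = 1400 μatm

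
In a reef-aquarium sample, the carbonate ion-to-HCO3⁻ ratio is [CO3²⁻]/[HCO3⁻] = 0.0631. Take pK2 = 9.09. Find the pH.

pH = 7.89

From K2 = [H⁺][CO3²⁻]/[HCO3⁻]:  pH = pK2 + log₁₀([CO3²⁻]/[HCO3⁻])
log₁₀(0.0631) = -1.200
pH = 9.09 + (-1.200) = 7.89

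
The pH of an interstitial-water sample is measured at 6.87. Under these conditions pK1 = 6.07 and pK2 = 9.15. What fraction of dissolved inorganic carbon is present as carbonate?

α₂ = 1 / (1 + [H⁺]/K2 + [H⁺]²/(K1K2)) = 1 / (1 + 10^+2.28 + 10^+1.48)
   = 1 / (1 + 190.55 + 30.200) = 1/221.75 = 0.004510

α₂ = 0.00451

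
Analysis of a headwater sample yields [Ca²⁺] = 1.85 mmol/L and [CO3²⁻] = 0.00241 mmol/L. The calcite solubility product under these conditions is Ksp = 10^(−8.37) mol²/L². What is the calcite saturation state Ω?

Ω = 1.05

Ksp = 10^(−8.37) = 4.266×10^-9
Ω = [Ca²⁺][CO3²⁻]/Ksp = (1.85×10^-3)(0.00241×10^-3) / 4.266×10^-9 = 1.05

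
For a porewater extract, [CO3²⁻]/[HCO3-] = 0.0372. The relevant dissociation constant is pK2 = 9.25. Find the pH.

From K2 = [H⁺][CO3²⁻]/[HCO3-]:  pH = pK2 + log₁₀([CO3²⁻]/[HCO3-])
log₁₀(0.0372) = -1.429
pH = 9.25 + (-1.429) = 7.82

pH = 7.82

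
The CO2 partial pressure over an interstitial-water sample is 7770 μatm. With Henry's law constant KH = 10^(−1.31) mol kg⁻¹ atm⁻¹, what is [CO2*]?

[CO2*] = 381 μmol/kg

KH = 10^(−1.31) = 4.898×10^-2 mol kg⁻¹ atm⁻¹
[CO2*] = KH · pCO2 = 4.898×10^-2 × 7770×10^-6 atm = 3.81×10^-4 mol/kg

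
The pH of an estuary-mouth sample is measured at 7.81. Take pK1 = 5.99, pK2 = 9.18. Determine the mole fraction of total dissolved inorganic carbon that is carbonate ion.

α₂ = 0.0403

α₂ = 1 / (1 + [H⁺]/K2 + [H⁺]²/(K1K2)) = 1 / (1 + 10^+1.37 + 10^-0.45)
   = 1 / (1 + 23.442 + 0.35481) = 1/24.797 = 0.04033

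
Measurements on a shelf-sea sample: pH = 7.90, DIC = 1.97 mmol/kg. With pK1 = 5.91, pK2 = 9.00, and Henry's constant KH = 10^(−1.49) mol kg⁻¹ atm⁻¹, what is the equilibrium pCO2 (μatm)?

α₀ = 1 / (1 + K1/[H⁺] + K1K2/[H⁺]²) = 1 / (1 + 10^+1.99 + 10^+0.89)
   = 1 / (1 + 97.724 + 7.7625) = 1/106.49 = 0.009391
[CO2*] = α₀ × DIC = 0.009391 × 1.97 = 0.01850 mmol/kg = 18.50 μmol/kg
pCO2 = [CO2*]/KH = 1.850×10^-5 / 3.236×10^-2 = 572 μatm

pCO2 = 572 μatm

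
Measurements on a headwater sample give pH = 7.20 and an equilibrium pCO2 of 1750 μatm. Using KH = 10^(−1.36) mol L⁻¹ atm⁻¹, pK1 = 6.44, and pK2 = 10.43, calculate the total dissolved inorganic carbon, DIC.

[CO2*] = KH · pCO2 = 10^(−1.36) × 1750×10^-6 = 7.639×10^-5 mol/L
α₀ = 1/(1 + K1/[H⁺] + K1K2/[H⁺]²) = 1/(1 + 10^+0.76 + 10^-2.47) = 0.1480
DIC = [CO2*]/α₀ = 7.639×10^-5 / 0.1480 = 0.516 mmol/L

DIC = 0.516 mmol/L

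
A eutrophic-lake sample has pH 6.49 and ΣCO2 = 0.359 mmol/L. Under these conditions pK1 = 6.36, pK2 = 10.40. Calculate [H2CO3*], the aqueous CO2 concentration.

α₀ = 1 / (1 + K1/[H⁺] + K1K2/[H⁺]²) = 1 / (1 + 10^+0.13 + 10^-3.78)
   = 1 / (1 + 1.3490 + 0.00016596) = 1/2.3491 = 0.4257
[CO2*] = α₀ × DIC = 0.4257 × 0.359 = 0.153 mmol/L

[CO2*] = 0.153 mmol/L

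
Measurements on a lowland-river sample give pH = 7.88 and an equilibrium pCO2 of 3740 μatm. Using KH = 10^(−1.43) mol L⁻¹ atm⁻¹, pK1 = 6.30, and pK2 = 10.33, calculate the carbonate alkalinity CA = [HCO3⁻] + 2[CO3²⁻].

[CO2*] = KH · pCO2 = 10^(−1.43) × 3740×10^-6 = 1.390×10^-4 mol/L
α₀ = 1/(1 + K1/[H⁺] + K1K2/[H⁺]²) = 1/(1 + 10^+1.58 + 10^-0.87) = 0.02554
DIC = [CO2*]/α₀ = 1.390×10^-4 / 0.02554 = 5.441 mmol/L
CA = (α₁ + 2α₂)·DIC = (0.9710 + 2×0.003445) × 5.441 = 5.32 mmol/L

CA = 5.32 mmol/L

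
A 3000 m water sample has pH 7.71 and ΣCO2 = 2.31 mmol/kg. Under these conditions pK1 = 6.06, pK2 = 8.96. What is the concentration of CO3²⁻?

[CO3²⁻] = 0.120 mmol/kg

α₂ = 1 / (1 + [H⁺]/K2 + [H⁺]²/(K1K2)) = 1 / (1 + 10^+1.25 + 10^-0.40)
   = 1 / (1 + 17.783 + 0.39811) = 1/19.181 = 0.05214
[CO3²⁻] = α₂ × DIC = 0.05214 × 2.31 = 0.120 mmol/kg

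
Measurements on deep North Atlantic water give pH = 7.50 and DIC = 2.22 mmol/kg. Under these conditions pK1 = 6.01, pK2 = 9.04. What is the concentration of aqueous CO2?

α₀ = 1 / (1 + K1/[H⁺] + K1K2/[H⁺]²) = 1 / (1 + 10^+1.49 + 10^-0.05)
   = 1 / (1 + 30.903 + 0.89125) = 1/32.794 = 0.03049
[CO2*] = α₀ × DIC = 0.03049 × 2.22 = 0.0677 mmol/kg

[CO2*] = 0.0677 mmol/kg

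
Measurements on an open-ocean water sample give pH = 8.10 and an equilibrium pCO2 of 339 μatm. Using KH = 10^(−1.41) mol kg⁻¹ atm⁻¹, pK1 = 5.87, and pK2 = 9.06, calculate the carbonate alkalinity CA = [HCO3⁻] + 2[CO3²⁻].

[CO2*] = KH · pCO2 = 10^(−1.41) × 339×10^-6 = 1.319×10^-5 mol/kg
α₀ = 1/(1 + K1/[H⁺] + K1K2/[H⁺]²) = 1/(1 + 10^+2.23 + 10^+1.27) = 0.005279
DIC = [CO2*]/α₀ = 1.319×10^-5 / 0.005279 = 2.499 mmol/kg
CA = (α₁ + 2α₂)·DIC = (0.8964 + 2×0.09829) × 2.499 = 2.73 mmol/kg

CA = 2.73 mmol/kg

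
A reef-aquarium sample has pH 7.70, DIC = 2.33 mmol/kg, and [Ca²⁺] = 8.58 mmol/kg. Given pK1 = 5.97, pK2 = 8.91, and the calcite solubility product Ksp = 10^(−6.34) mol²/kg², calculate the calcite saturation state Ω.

α₂ = 1 / (1 + [H⁺]/K2 + [H⁺]²/(K1K2)) = 1 / (1 + 10^+1.21 + 10^-0.52)
   = 1 / (1 + 16.218 + 0.30200) = 1/17.520 = 0.05708
[CO3²⁻] = α₂ × DIC = 0.05708 × 2.33 = 0.1330 mmol/kg
Ksp = 10^(−6.34) = 4.571×10^-7
Ω = [Ca²⁺][CO3²⁻]/Ksp = (8.58×10^-3)(1.330×10^-4) / 4.571×10^-7 = 2.50

Ω = 2.50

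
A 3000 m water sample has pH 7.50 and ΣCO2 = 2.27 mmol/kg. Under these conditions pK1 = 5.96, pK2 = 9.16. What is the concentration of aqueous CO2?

α₀ = 1 / (1 + K1/[H⁺] + K1K2/[H⁺]²) = 1 / (1 + 10^+1.54 + 10^-0.12)
   = 1 / (1 + 34.674 + 0.75858) = 1/36.432 = 0.02745
[CO2*] = α₀ × DIC = 0.02745 × 2.27 = 0.0623 mmol/kg

[CO2*] = 0.0623 mmol/kg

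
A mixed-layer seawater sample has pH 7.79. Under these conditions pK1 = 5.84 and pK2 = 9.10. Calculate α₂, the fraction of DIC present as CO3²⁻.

α₂ = 0.0462

α₂ = 1 / (1 + [H⁺]/K2 + [H⁺]²/(K1K2)) = 1 / (1 + 10^+1.31 + 10^-0.64)
   = 1 / (1 + 20.417 + 0.22909) = 1/21.646 = 0.04620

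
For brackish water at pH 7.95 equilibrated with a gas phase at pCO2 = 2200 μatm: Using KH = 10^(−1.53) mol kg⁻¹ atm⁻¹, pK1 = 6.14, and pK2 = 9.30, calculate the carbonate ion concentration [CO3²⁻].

[CO2*] = KH · pCO2 = 10^(−1.53) × 2200×10^-6 = 6.493×10^-5 mol/kg
α₀ = 1/(1 + K1/[H⁺] + K1K2/[H⁺]²) = 1/(1 + 10^+1.81 + 10^+0.46) = 0.01461
DIC = [CO2*]/α₀ = 6.493×10^-5 / 0.01461 = 4.444 mmol/kg
[CO3²⁻] = α₂·DIC; α₂ = 0.04213, so [CO3²⁻] = 0.04213 × 4.444 = 0.187 mmol/kg

[CO3²⁻] = 0.187 mmol/kg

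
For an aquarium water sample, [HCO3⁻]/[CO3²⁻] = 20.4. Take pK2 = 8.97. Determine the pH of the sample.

pH = 7.66

From K2 = [H⁺][CO3²⁻]/[HCO3⁻]:  pH = pK2 − log₁₀([HCO3⁻]/[CO3²⁻])
log₁₀(20.4) = +1.310
pH = 8.97 − (+1.310) = 7.66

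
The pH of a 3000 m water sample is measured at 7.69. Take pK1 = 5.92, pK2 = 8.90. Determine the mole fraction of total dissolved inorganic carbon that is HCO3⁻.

α₁ = 1 / (1 + [H⁺]/K1 + K2/[H⁺]) = 1 / (1 + 10^-1.77 + 10^-1.21)
   = 1 / (1 + 0.016982 + 0.061660) = 1/1.0786 = 0.9271

α₁ = 0.927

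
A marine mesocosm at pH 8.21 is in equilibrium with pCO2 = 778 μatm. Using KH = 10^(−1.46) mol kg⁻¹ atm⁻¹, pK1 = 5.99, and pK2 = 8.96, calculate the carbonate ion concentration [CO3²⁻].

[CO3²⁻] = 0.796 mmol/kg

[CO2*] = KH · pCO2 = 10^(−1.46) × 778×10^-6 = 2.698×10^-5 mol/kg
α₀ = 1/(1 + K1/[H⁺] + K1K2/[H⁺]²) = 1/(1 + 10^+2.22 + 10^+1.47) = 0.005090
DIC = [CO2*]/α₀ = 2.698×10^-5 / 0.005090 = 5.300 mmol/kg
[CO3²⁻] = α₂·DIC; α₂ = 0.1502, so [CO3²⁻] = 0.1502 × 5.300 = 0.796 mmol/kg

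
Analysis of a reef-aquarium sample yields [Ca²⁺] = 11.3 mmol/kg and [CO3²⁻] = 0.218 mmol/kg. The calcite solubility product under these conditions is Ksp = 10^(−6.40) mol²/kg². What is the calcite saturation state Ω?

Ω = 6.19

Ksp = 10^(−6.40) = 3.981×10^-7
Ω = [Ca²⁺][CO3²⁻]/Ksp = (11.3×10^-3)(0.218×10^-3) / 3.981×10^-7 = 6.19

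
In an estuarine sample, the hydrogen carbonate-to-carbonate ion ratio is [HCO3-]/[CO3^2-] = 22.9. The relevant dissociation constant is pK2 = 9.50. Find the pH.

pH = 8.14

From K2 = [H⁺][CO3^2-]/[HCO3-]:  pH = pK2 − log₁₀([HCO3-]/[CO3^2-])
log₁₀(22.9) = +1.360
pH = 9.50 − (+1.360) = 8.14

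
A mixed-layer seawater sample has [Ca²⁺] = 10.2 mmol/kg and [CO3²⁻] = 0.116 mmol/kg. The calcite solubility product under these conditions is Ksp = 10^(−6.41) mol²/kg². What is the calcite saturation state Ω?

Ω = 3.04

Ksp = 10^(−6.41) = 3.890×10^-7
Ω = [Ca²⁺][CO3²⁻]/Ksp = (10.2×10^-3)(0.116×10^-3) / 3.890×10^-7 = 3.04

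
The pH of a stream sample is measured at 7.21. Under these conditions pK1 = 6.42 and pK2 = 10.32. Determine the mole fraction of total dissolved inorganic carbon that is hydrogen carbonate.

α₁ = 0.860

α₁ = 1 / (1 + [H⁺]/K1 + K2/[H⁺]) = 1 / (1 + 10^-0.79 + 10^-3.11)
   = 1 / (1 + 0.16218 + 0.00077625) = 1/1.1630 = 0.8599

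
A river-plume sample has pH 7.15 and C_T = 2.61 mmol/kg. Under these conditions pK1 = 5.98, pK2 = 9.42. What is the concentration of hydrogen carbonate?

[HCO3⁻] = 2.43 mmol/kg

α₁ = 1 / (1 + [H⁺]/K1 + K2/[H⁺]) = 1 / (1 + 10^-1.17 + 10^-2.27)
   = 1 / (1 + 0.067608 + 0.0053703) = 1/1.0730 = 0.9320
[HCO3⁻] = α₁ × DIC = 0.9320 × 2.61 = 2.43 mmol/kg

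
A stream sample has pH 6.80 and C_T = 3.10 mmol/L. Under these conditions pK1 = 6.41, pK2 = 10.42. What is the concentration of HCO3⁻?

α₁ = 1 / (1 + [H⁺]/K1 + K2/[H⁺]) = 1 / (1 + 10^-0.39 + 10^-3.62)
   = 1 / (1 + 0.40738 + 0.00023988) = 1/1.4076 = 0.7104
[HCO3⁻] = α₁ × DIC = 0.7104 × 3.10 = 2.20 mmol/L

[HCO3⁻] = 2.20 mmol/L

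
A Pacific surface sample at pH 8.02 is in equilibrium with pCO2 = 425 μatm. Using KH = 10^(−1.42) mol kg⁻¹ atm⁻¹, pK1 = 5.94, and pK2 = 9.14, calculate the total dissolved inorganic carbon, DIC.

[CO2*] = KH · pCO2 = 10^(−1.42) × 425×10^-6 = 1.616×10^-5 mol/kg
α₀ = 1/(1 + K1/[H⁺] + K1K2/[H⁺]²) = 1/(1 + 10^+2.08 + 10^+0.96) = 0.007672
DIC = [CO2*]/α₀ = 1.616×10^-5 / 0.007672 = 2.11 mmol/kg

DIC = 2.11 mmol/kg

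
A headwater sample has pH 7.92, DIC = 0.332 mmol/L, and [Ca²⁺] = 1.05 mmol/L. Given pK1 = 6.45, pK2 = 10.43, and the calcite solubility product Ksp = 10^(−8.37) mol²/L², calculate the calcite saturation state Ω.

Ω = 0.244

α₂ = 1 / (1 + [H⁺]/K2 + [H⁺]²/(K1K2)) = 1 / (1 + 10^+2.51 + 10^+1.04)
   = 1 / (1 + 323.59 + 10.965) = 1/335.56 = 0.002980
[CO3²⁻] = α₂ × DIC = 0.002980 × 0.332 = 0.0009894 mmol/L = 0.9894 μmol/L
Ksp = 10^(−8.37) = 4.266×10^-9
Ω = [Ca²⁺][CO3²⁻]/Ksp = (1.05×10^-3)(9.894×10^-7) / 4.266×10^-9 = 0.244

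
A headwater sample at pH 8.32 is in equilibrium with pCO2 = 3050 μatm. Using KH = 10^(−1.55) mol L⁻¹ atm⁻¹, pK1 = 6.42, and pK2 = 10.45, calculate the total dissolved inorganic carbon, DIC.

[CO2*] = KH · pCO2 = 10^(−1.55) × 3050×10^-6 = 8.596×10^-5 mol/L
α₀ = 1/(1 + K1/[H⁺] + K1K2/[H⁺]²) = 1/(1 + 10^+1.90 + 10^-0.23) = 0.01234
DIC = [CO2*]/α₀ = 8.596×10^-5 / 0.01234 = 6.96 mmol/L

DIC = 6.96 mmol/L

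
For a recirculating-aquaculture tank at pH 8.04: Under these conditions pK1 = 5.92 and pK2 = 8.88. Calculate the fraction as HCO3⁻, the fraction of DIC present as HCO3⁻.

α₁ = 0.868

α₁ = 1 / (1 + [H⁺]/K1 + K2/[H⁺]) = 1 / (1 + 10^-2.12 + 10^-0.84)
   = 1 / (1 + 0.0075858 + 0.14454) = 1/1.1521 = 0.8680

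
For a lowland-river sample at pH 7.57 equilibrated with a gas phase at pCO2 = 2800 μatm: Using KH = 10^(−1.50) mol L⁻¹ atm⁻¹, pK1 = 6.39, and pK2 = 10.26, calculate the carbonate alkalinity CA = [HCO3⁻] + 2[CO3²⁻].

[CO2*] = KH · pCO2 = 10^(−1.50) × 2800×10^-6 = 8.854×10^-5 mol/L
α₀ = 1/(1 + K1/[H⁺] + K1K2/[H⁺]²) = 1/(1 + 10^+1.18 + 10^-1.51) = 0.06186
DIC = [CO2*]/α₀ = 8.854×10^-5 / 0.06186 = 1.431 mmol/L
CA = (α₁ + 2α₂)·DIC = (0.9362 + 2×0.001912) × 1.431 = 1.35 mmol/L

CA = 1.35 mmol/L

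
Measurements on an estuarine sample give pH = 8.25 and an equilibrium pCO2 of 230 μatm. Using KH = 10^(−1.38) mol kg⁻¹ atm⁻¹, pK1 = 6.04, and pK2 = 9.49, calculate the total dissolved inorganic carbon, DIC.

[CO2*] = KH · pCO2 = 10^(−1.38) × 230×10^-6 = 9.588×10^-6 mol/kg
α₀ = 1/(1 + K1/[H⁺] + K1K2/[H⁺]²) = 1/(1 + 10^+2.21 + 10^+0.97) = 0.005797
DIC = [CO2*]/α₀ = 9.588×10^-6 / 0.005797 = 1.65 mmol/kg

DIC = 1.65 mmol/kg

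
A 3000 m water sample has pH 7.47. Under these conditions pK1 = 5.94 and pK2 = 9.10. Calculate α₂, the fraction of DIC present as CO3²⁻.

α₂ = 0.0223

α₂ = 1 / (1 + [H⁺]/K2 + [H⁺]²/(K1K2)) = 1 / (1 + 10^+1.63 + 10^+0.10)
   = 1 / (1 + 42.658 + 1.2589) = 1/44.917 = 0.02226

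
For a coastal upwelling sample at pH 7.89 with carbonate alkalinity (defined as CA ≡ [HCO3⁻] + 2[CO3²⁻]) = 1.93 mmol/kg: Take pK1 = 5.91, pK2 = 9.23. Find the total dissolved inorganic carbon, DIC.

CA = [HCO3⁻] + 2[CO3²⁻] = (α₁ + 2α₂)·DIC
At pH 7.89: [H⁺]/K1 = 10^-1.98 = 0.010471, K2/[H⁺] = 10^-1.34 = 0.045709
α₁ = 1/(1 + 0.010471 + 0.045709) = 1/1.0562 = 0.9468; α₂ = α₁·K2/[H⁺] = 0.04328
α₁ + 2α₂ = 1.0334
DIC = CA / (α₁ + 2α₂) = 1.93 / 1.0334 = 1.87 mmol/kg

DIC = 1.87 mmol/kg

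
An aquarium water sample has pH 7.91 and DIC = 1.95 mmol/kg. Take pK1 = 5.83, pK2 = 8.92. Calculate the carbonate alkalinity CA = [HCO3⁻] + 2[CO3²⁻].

CA = [HCO3⁻] + 2[CO3²⁻] = (α₁ + 2α₂)·DIC
At pH 7.91: [H⁺]/K1 = 10^-2.08 = 0.0083176, K2/[H⁺] = 10^-1.01 = 0.097724
α₁ = 1/(1 + 0.0083176 + 0.097724) = 1/1.1060 = 0.9041; α₂ = α₁·K2/[H⁺] = 0.08835
α₁ + 2α₂ = 1.0808
CA = 1.0808 × 1.95 = 2.11 mmol/kg

CA = 2.11 mmol/kg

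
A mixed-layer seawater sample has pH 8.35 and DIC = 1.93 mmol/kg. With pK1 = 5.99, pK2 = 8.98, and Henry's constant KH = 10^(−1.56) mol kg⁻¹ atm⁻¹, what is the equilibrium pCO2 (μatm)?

pCO2 = 247 μatm

α₀ = 1 / (1 + K1/[H⁺] + K1K2/[H⁺]²) = 1 / (1 + 10^+2.36 + 10^+1.73)
   = 1 / (1 + 229.09 + 53.703) = 1/283.79 = 0.003524
[CO2*] = α₀ × DIC = 0.003524 × 1.93 = 0.006801 mmol/kg = 6.801 μmol/kg
pCO2 = [CO2*]/KH = 6.801×10^-6 / 2.754×10^-2 = 247 μatm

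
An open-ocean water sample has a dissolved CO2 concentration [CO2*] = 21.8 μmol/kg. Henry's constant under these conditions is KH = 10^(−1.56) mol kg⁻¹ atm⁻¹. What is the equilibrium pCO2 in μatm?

pCO2 = 792 μatm

KH = 10^(−1.56) = 2.754×10^-2 mol kg⁻¹ atm⁻¹
pCO2 = [CO2*]/KH = 21.8×10^-6 / 2.754×10^-2 = 7.92×10^-4 atm = 792 μatm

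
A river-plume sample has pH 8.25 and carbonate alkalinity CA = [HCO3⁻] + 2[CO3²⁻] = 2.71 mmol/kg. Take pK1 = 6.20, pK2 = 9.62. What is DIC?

DIC = 2.63 mmol/kg

CA = [HCO3⁻] + 2[CO3²⁻] = (α₁ + 2α₂)·DIC
At pH 8.25: [H⁺]/K1 = 10^-2.05 = 0.0089125, K2/[H⁺] = 10^-1.37 = 0.042658
α₁ = 1/(1 + 0.0089125 + 0.042658) = 1/1.0516 = 0.9510; α₂ = α₁·K2/[H⁺] = 0.04057
α₁ + 2α₂ = 1.0321
DIC = CA / (α₁ + 2α₂) = 2.71 / 1.0321 = 2.63 mmol/kg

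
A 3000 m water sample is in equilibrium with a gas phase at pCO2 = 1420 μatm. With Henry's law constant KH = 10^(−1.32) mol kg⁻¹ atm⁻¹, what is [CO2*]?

[CO2*] = 68.0 μmol/kg

KH = 10^(−1.32) = 4.786×10^-2 mol kg⁻¹ atm⁻¹
[CO2*] = KH · pCO2 = 4.786×10^-2 × 1420×10^-6 atm = 6.80×10^-5 mol/kg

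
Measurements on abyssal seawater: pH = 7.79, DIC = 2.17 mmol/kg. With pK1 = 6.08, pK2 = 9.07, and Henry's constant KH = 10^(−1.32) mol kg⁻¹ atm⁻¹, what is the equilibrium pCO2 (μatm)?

α₀ = 1 / (1 + K1/[H⁺] + K1K2/[H⁺]²) = 1 / (1 + 10^+1.71 + 10^+0.43)
   = 1 / (1 + 51.286 + 2.6915) = 1/54.978 = 0.01819
[CO2*] = α₀ × DIC = 0.01819 × 2.17 = 0.03947 mmol/kg
pCO2 = [CO2*]/KH = 3.947×10^-5 / 4.786×10^-2 = 825 μatm

pCO2 = 825 μatm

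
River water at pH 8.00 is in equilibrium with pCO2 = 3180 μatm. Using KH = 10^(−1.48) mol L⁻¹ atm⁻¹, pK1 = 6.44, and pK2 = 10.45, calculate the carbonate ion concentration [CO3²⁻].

[CO2*] = KH · pCO2 = 10^(−1.48) × 3180×10^-6 = 1.053×10^-4 mol/L
α₀ = 1/(1 + K1/[H⁺] + K1K2/[H⁺]²) = 1/(1 + 10^+1.56 + 10^-0.89) = 0.02671
DIC = [CO2*]/α₀ = 1.053×10^-4 / 0.02671 = 3.942 mmol/L
[CO3²⁻] = α₂·DIC; α₂ = 0.003441, so [CO3²⁻] = 0.003441 × 3.942 = 0.0136 mmol/L = 13.6 μmol/L

[CO3²⁻] = 13.6 μmol/L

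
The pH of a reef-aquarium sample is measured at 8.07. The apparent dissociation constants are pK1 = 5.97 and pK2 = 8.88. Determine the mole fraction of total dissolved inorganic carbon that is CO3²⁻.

α₂ = 0.133

α₂ = 1 / (1 + [H⁺]/K2 + [H⁺]²/(K1K2)) = 1 / (1 + 10^+0.81 + 10^-1.29)
   = 1 / (1 + 6.4565 + 0.051286) = 1/7.5078 = 0.1332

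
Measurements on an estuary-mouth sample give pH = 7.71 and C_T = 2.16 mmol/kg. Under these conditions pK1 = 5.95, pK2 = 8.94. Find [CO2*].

[CO2*] = 0.0349 mmol/kg

α₀ = 1 / (1 + K1/[H⁺] + K1K2/[H⁺]²) = 1 / (1 + 10^+1.76 + 10^+0.53)
   = 1 / (1 + 57.544 + 3.3884) = 1/61.932 = 0.01615
[CO2*] = α₀ × DIC = 0.01615 × 2.16 = 0.0349 mmol/kg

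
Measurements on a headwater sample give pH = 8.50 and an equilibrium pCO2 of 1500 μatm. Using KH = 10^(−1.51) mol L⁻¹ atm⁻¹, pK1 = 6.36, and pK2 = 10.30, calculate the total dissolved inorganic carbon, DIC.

DIC = 6.55 mmol/L

[CO2*] = KH · pCO2 = 10^(−1.51) × 1500×10^-6 = 4.635×10^-5 mol/L
α₀ = 1/(1 + K1/[H⁺] + K1K2/[H⁺]²) = 1/(1 + 10^+2.14 + 10^+0.34) = 0.007081
DIC = [CO2*]/α₀ = 4.635×10^-5 / 0.007081 = 6.55 mmol/L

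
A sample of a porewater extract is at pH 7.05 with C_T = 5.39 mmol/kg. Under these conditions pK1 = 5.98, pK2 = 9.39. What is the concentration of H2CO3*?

[CO2*] = 0.421 mmol/kg

α₀ = 1 / (1 + K1/[H⁺] + K1K2/[H⁺]²) = 1 / (1 + 10^+1.07 + 10^-1.27)
   = 1 / (1 + 11.749 + 0.053703) = 1/12.803 = 0.07811
[CO2*] = α₀ × DIC = 0.07811 × 5.39 = 0.421 mmol/kg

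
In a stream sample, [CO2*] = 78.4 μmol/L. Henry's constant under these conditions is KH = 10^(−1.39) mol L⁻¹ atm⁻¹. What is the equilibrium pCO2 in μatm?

pCO2 = 1920 μatm

KH = 10^(−1.39) = 4.074×10^-2 mol L⁻¹ atm⁻¹
pCO2 = [CO2*]/KH = 78.4×10^-6 / 4.074×10^-2 = 1.92×10^-3 atm = 1920 μatm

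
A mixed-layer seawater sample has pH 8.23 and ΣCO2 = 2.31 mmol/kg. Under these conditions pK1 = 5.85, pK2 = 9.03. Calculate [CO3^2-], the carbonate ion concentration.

α₂ = 1 / (1 + [H⁺]/K2 + [H⁺]²/(K1K2)) = 1 / (1 + 10^+0.80 + 10^-1.58)
   = 1 / (1 + 6.3096 + 0.026303) = 1/7.3359 = 0.1363
[CO3²⁻] = α₂ × DIC = 0.1363 × 2.31 = 0.315 mmol/kg

[CO3²⁻] = 0.315 mmol/kg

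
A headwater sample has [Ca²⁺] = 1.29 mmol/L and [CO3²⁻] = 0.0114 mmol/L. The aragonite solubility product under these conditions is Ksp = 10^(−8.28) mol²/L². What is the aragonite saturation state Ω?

Ksp = 10^(−8.28) = 5.248×10^-9
Ω = [Ca²⁺][CO3²⁻]/Ksp = (1.29×10^-3)(0.0114×10^-3) / 5.248×10^-9 = 2.80

Ω = 2.80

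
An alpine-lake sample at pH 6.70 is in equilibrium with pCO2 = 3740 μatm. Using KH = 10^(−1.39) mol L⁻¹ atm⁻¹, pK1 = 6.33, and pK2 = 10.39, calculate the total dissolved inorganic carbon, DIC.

DIC = 0.510 mmol/L

[CO2*] = KH · pCO2 = 10^(−1.39) × 3740×10^-6 = 1.524×10^-4 mol/L
α₀ = 1/(1 + K1/[H⁺] + K1K2/[H⁺]²) = 1/(1 + 10^+0.37 + 10^-3.32) = 0.2990
DIC = [CO2*]/α₀ = 1.524×10^-4 / 0.2990 = 0.510 mmol/L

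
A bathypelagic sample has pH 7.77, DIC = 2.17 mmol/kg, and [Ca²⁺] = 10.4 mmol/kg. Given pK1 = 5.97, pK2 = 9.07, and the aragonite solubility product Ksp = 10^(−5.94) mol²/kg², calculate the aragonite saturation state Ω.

α₂ = 1 / (1 + [H⁺]/K2 + [H⁺]²/(K1K2)) = 1 / (1 + 10^+1.30 + 10^-0.50)
   = 1 / (1 + 19.953 + 0.31623) = 1/21.269 = 0.04702
[CO3²⁻] = α₂ × DIC = 0.04702 × 2.17 = 0.1020 mmol/kg
Ksp = 10^(−5.94) = 1.148×10^-6
Ω = [Ca²⁺][CO3²⁻]/Ksp = (10.4×10^-3)(1.020×10^-4) / 1.148×10^-6 = 0.924

Ω = 0.924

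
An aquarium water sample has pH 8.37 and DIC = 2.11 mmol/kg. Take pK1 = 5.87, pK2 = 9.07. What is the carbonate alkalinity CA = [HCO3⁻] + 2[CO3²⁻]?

CA = 2.45 mmol/kg

CA = [HCO3⁻] + 2[CO3²⁻] = (α₁ + 2α₂)·DIC
At pH 8.37: [H⁺]/K1 = 10^-2.50 = 0.0031623, K2/[H⁺] = 10^-0.70 = 0.19953
α₁ = 1/(1 + 0.0031623 + 0.19953) = 1/1.2027 = 0.8315; α₂ = α₁·K2/[H⁺] = 0.1659
α₁ + 2α₂ = 1.1633
CA = 1.1633 × 2.11 = 2.45 mmol/kg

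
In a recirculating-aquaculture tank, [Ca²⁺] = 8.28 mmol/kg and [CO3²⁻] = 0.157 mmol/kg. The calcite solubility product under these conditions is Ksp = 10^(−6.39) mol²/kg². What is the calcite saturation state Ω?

Ksp = 10^(−6.39) = 4.074×10^-7
Ω = [Ca²⁺][CO3²⁻]/Ksp = (8.28×10^-3)(0.157×10^-3) / 4.074×10^-7 = 3.19

Ω = 3.19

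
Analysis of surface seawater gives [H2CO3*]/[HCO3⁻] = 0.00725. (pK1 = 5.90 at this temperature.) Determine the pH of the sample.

pH = 8.04

From K1 = [H⁺][HCO3⁻]/[H2CO3*]:  pH = pK1 − log₁₀([H2CO3*]/[HCO3⁻])
log₁₀(0.00725) = -2.140
pH = 5.90 − (-2.140) = 8.04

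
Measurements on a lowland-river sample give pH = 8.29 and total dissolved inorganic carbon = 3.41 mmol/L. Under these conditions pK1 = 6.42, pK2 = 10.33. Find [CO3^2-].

[CO3²⁻] = 0.0304 mmol/L

α₂ = 1 / (1 + [H⁺]/K2 + [H⁺]²/(K1K2)) = 1 / (1 + 10^+2.04 + 10^+0.17)
   = 1 / (1 + 109.65 + 1.4791) = 1/112.13 = 0.008918
[CO3²⁻] = α₂ × DIC = 0.008918 × 3.41 = 0.0304 mmol/L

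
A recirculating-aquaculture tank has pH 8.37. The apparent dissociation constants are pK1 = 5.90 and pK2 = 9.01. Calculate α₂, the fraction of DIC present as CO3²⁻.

α₂ = 0.186

α₂ = 1 / (1 + [H⁺]/K2 + [H⁺]²/(K1K2)) = 1 / (1 + 10^+0.64 + 10^-1.83)
   = 1 / (1 + 4.3652 + 0.014791) = 1/5.3799 = 0.1859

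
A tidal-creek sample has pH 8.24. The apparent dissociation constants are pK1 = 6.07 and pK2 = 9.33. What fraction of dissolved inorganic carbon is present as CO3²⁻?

α₂ = 1 / (1 + [H⁺]/K2 + [H⁺]²/(K1K2)) = 1 / (1 + 10^+1.09 + 10^-1.08)
   = 1 / (1 + 12.303 + 0.083176) = 1/13.386 = 0.07471

α₂ = 0.0747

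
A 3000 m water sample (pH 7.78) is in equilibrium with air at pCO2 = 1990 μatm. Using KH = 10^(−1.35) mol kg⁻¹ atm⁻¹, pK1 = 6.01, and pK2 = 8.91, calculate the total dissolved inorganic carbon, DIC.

DIC = 5.71 mmol/kg

[CO2*] = KH · pCO2 = 10^(−1.35) × 1990×10^-6 = 8.889×10^-5 mol/kg
α₀ = 1/(1 + K1/[H⁺] + K1K2/[H⁺]²) = 1/(1 + 10^+1.77 + 10^+0.64) = 0.01556
DIC = [CO2*]/α₀ = 8.889×10^-5 / 0.01556 = 5.71 mmol/kg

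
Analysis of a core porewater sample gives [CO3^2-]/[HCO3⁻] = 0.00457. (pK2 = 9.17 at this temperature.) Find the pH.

pH = 6.83

From K2 = [H⁺][CO3^2-]/[HCO3⁻]:  pH = pK2 + log₁₀([CO3^2-]/[HCO3⁻])
log₁₀(0.00457) = -2.340
pH = 9.17 + (-2.340) = 6.83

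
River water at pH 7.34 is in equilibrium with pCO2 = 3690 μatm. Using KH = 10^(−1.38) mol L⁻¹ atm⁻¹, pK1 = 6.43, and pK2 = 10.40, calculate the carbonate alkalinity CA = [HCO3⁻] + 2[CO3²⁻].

[CO2*] = KH · pCO2 = 10^(−1.38) × 3690×10^-6 = 1.538×10^-4 mol/L
α₀ = 1/(1 + K1/[H⁺] + K1K2/[H⁺]²) = 1/(1 + 10^+0.91 + 10^-2.15) = 0.1095
DIC = [CO2*]/α₀ = 1.538×10^-4 / 0.1095 = 1.405 mmol/L
CA = (α₁ + 2α₂)·DIC = (0.8898 + 2×0.0007749) × 1.405 = 1.25 mmol/L

CA = 1.25 mmol/L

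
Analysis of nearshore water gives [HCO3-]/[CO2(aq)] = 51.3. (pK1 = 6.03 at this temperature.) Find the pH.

From K1 = [H⁺][HCO3-]/[CO2(aq)]:  pH = pK1 + log₁₀([HCO3-]/[CO2(aq)])
log₁₀(51.3) = +1.710
pH = 6.03 + (+1.710) = 7.74

pH = 7.74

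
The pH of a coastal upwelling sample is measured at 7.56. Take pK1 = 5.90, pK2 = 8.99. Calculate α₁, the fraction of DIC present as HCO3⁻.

α₁ = 1 / (1 + [H⁺]/K1 + K2/[H⁺]) = 1 / (1 + 10^-1.66 + 10^-1.43)
   = 1 / (1 + 0.021878 + 0.037154) = 1/1.0590 = 0.9443

α₁ = 0.944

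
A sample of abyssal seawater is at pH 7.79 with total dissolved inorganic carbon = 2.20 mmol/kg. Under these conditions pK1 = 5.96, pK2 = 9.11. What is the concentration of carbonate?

α₂ = 1 / (1 + [H⁺]/K2 + [H⁺]²/(K1K2)) = 1 / (1 + 10^+1.32 + 10^-0.51)
   = 1 / (1 + 20.893 + 0.30903) = 1/22.202 = 0.04504
[CO3²⁻] = α₂ × DIC = 0.04504 × 2.20 = 0.0991 mmol/kg

[CO3²⁻] = 0.0991 mmol/kg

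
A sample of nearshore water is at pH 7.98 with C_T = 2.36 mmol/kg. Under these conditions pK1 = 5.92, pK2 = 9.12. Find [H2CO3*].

α₀ = 1 / (1 + K1/[H⁺] + K1K2/[H⁺]²) = 1 / (1 + 10^+2.06 + 10^+0.92)
   = 1 / (1 + 114.82 + 8.3176) = 1/124.13 = 0.008056
[CO2*] = α₀ × DIC = 0.008056 × 2.36 = 0.0190 mmol/kg = 19.0 μmol/kg

[CO2*] = 19.0 μmol/kg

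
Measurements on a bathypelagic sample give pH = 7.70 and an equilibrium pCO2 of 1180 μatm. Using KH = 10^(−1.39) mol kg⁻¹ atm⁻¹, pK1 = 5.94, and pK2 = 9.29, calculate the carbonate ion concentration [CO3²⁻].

[CO2*] = KH · pCO2 = 10^(−1.39) × 1180×10^-6 = 4.807×10^-5 mol/kg
α₀ = 1/(1 + K1/[H⁺] + K1K2/[H⁺]²) = 1/(1 + 10^+1.76 + 10^+0.17) = 0.01666
DIC = [CO2*]/α₀ = 4.807×10^-5 / 0.01666 = 2.885 mmol/kg
[CO3²⁻] = α₂·DIC; α₂ = 0.02464, so [CO3²⁻] = 0.02464 × 2.885 = 0.0711 mmol/kg

[CO3²⁻] = 0.0711 mmol/kg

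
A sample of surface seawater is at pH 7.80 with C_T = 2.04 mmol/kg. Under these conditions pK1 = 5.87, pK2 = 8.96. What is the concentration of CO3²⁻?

α₂ = 1 / (1 + [H⁺]/K2 + [H⁺]²/(K1K2)) = 1 / (1 + 10^+1.16 + 10^-0.77)
   = 1 / (1 + 14.454 + 0.16982) = 1/15.624 = 0.06400
[CO3²⁻] = α₂ × DIC = 0.06400 × 2.04 = 0.131 mmol/kg

[CO3²⁻] = 0.131 mmol/kg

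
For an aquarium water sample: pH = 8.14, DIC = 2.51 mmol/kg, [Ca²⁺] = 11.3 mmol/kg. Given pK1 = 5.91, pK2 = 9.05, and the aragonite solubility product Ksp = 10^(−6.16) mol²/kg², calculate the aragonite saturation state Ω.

Ω = 4.47

α₂ = 1 / (1 + [H⁺]/K2 + [H⁺]²/(K1K2)) = 1 / (1 + 10^+0.91 + 10^-1.32)
   = 1 / (1 + 8.1283 + 0.047863) = 1/9.1762 = 0.1090
[CO3²⁻] = α₂ × DIC = 0.1090 × 2.51 = 0.2735 mmol/kg
Ksp = 10^(−6.16) = 6.918×10^-7
Ω = [Ca²⁺][CO3²⁻]/Ksp = (11.3×10^-3)(2.735×10^-4) / 6.918×10^-7 = 4.47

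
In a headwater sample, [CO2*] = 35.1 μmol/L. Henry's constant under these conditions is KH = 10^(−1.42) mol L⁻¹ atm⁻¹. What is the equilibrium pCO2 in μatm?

KH = 10^(−1.42) = 3.802×10^-2 mol L⁻¹ atm⁻¹
pCO2 = [CO2*]/KH = 35.1×10^-6 / 3.802×10^-2 = 9.23×10^-4 atm = 923 μatm

pCO2 = 923 μatm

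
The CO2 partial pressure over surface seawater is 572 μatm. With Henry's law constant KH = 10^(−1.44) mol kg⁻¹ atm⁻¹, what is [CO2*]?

[CO2*] = 20.8 μmol/kg

KH = 10^(−1.44) = 3.631×10^-2 mol kg⁻¹ atm⁻¹
[CO2*] = KH · pCO2 = 3.631×10^-2 × 572×10^-6 atm = 2.08×10^-5 mol/kg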